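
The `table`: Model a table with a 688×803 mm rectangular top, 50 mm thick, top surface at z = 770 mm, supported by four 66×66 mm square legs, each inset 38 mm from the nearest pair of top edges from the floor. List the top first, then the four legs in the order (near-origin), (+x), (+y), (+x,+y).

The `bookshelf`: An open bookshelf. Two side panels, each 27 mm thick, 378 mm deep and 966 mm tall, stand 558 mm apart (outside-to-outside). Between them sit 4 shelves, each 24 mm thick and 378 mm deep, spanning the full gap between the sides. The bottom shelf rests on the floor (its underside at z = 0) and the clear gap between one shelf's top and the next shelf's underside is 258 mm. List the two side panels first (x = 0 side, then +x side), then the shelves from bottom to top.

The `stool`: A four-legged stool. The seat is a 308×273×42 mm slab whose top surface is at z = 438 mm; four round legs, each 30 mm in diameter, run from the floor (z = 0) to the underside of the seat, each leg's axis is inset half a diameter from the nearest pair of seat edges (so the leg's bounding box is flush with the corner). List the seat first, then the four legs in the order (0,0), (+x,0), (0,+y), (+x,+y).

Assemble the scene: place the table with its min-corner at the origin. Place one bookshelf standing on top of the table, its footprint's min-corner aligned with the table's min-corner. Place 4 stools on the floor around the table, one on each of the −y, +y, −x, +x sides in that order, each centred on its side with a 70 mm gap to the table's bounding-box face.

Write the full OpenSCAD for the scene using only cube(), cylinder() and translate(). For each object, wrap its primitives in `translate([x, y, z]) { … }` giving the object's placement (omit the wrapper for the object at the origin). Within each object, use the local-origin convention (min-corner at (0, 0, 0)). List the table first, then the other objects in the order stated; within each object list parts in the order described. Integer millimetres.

translate([0, 0, 720]) cube([688, 803, 50]);
translate([38, 38, 0]) cube([66, 66, 720]);
translate([584, 38, 0]) cube([66, 66, 720]);
translate([38, 699, 0]) cube([66, 66, 720]);
translate([584, 699, 0]) cube([66, 66, 720]);
translate([0, 0, 770]) {
  cube([27, 378, 966]);
  translate([531, 0, 0]) cube([27, 378, 966]);
  translate([27, 0, 0]) cube([504, 378, 24]);
  translate([27, 0, 282]) cube([504, 378, 24]);
  translate([27, 0, 564]) cube([504, 378, 24]);
  translate([27, 0, 846]) cube([504, 378, 24]);
}
translate([190, -343, 0]) {
  translate([0, 0, 396]) cube([308, 273, 42]);
  translate([15, 15, 0]) cylinder(h = 396, r = 15);
  translate([293, 15, 0]) cylinder(h = 396, r = 15);
  translate([15, 258, 0]) cylinder(h = 396, r = 15);
  translate([293, 258, 0]) cylinder(h = 396, r = 15);
}
translate([190, 873, 0]) {
  translate([0, 0, 396]) cube([308, 273, 42]);
  translate([15, 15, 0]) cylinder(h = 396, r = 15);
  translate([293, 15, 0]) cylinder(h = 396, r = 15);
  translate([15, 258, 0]) cylinder(h = 396, r = 15);
  translate([293, 258, 0]) cylinder(h = 396, r = 15);
}
translate([-378, 265, 0]) {
  translate([0, 0, 396]) cube([308, 273, 42]);
  translate([15, 15, 0]) cylinder(h = 396, r = 15);
  translate([293, 15, 0]) cylinder(h = 396, r = 15);
  translate([15, 258, 0]) cylinder(h = 396, r = 15);
  translate([293, 258, 0]) cylinder(h = 396, r = 15);
}
translate([758, 265, 0]) {
  translate([0, 0, 396]) cube([308, 273, 42]);
  translate([15, 15, 0]) cylinder(h = 396, r = 15);
  translate([293, 15, 0]) cylinder(h = 396, r = 15);
  translate([15, 258, 0]) cylinder(h = 396, r = 15);
  translate([293, 258, 0]) cylinder(h = 396, r = 15);
}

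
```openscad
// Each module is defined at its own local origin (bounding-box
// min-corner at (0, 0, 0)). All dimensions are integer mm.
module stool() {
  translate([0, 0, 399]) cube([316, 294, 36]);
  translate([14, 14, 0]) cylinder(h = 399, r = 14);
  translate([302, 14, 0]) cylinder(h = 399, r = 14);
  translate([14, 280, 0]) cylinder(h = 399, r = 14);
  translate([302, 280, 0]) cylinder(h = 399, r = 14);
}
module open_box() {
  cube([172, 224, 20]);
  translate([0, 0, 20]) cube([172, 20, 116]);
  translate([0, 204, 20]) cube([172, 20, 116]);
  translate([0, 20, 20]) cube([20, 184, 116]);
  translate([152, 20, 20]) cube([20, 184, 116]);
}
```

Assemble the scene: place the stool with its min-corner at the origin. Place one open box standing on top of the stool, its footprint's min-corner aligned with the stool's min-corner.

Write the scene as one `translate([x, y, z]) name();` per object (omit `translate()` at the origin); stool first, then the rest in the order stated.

stool();
translate([0, 0, 435]) open_box();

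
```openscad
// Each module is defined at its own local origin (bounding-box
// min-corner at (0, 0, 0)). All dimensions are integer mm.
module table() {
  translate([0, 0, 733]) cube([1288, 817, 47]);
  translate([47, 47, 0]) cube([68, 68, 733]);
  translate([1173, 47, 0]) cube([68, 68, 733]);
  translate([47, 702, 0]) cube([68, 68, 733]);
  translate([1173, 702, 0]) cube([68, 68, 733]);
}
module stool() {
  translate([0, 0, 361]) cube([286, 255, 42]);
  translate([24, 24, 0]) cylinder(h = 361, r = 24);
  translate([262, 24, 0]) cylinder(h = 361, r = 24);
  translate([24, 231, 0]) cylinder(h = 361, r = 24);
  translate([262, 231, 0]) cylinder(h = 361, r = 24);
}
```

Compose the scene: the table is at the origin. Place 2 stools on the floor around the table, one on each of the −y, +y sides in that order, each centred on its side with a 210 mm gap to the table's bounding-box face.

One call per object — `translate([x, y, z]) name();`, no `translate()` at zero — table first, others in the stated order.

table();
translate([501, -465, 0]) stool();
translate([501, 1027, 0]) stool();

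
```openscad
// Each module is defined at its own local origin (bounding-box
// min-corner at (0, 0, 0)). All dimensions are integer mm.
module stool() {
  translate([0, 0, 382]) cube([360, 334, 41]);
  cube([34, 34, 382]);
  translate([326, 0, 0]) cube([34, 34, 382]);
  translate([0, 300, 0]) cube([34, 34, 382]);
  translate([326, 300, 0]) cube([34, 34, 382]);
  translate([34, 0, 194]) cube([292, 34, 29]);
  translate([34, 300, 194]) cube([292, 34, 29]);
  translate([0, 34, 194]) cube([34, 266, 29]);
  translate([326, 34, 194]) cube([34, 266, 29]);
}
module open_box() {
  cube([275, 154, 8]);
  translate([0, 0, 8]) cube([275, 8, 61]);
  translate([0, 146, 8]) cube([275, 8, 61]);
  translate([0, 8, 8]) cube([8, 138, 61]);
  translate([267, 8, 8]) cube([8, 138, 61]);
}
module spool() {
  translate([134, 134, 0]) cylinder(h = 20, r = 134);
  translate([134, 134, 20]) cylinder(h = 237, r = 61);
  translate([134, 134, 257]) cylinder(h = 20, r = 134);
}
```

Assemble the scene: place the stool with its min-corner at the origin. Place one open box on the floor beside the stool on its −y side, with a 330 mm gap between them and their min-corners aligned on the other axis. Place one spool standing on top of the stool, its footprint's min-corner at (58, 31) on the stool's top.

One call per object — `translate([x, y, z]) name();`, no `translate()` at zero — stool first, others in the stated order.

stool();
translate([0, -484, 0]) open_box();
translate([58, 31, 423]) spool();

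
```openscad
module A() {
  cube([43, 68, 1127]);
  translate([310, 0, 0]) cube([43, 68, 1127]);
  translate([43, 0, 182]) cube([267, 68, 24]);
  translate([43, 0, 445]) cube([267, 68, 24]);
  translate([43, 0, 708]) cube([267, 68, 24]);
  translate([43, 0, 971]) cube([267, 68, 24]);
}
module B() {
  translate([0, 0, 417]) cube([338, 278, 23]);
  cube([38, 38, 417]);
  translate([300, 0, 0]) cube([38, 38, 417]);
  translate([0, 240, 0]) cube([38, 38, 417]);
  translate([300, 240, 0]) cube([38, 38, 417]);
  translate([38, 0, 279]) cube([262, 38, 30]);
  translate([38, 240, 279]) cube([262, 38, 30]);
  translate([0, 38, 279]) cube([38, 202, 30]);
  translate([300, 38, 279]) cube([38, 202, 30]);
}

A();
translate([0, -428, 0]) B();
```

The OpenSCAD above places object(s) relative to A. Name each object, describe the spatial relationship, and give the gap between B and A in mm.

A is a ladder. B is a stool. The stool is on the floor beside the ladder on its −y side. The gap between the stool and the ladder is 150 mm.

The stool's nearest face is 150 mm from the ladder's −y face.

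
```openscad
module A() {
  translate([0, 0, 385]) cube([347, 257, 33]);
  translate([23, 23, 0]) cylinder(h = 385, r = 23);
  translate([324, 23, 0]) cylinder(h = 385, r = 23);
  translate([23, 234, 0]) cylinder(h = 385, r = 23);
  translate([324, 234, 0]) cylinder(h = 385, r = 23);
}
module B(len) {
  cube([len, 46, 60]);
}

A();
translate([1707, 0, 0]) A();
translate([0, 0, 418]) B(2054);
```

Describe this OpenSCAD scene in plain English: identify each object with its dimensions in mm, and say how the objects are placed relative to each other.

A is a four-legged stool. The seat is a 347×257×33 mm slab whose top surface is at z = 418 mm; four round legs, each 46 mm in diameter, run from the floor (z = 0) to the underside of the seat, each leg's axis is inset half a diameter from the nearest pair of seat edges (so the leg's bounding box is flush with the corner).

B is a rectangular beam 2054 mm long (x), 46 mm deep (y), 60 mm thick (z).

The beam spans the tops of two stools placed 1360 mm apart, resting at z = 418 mm.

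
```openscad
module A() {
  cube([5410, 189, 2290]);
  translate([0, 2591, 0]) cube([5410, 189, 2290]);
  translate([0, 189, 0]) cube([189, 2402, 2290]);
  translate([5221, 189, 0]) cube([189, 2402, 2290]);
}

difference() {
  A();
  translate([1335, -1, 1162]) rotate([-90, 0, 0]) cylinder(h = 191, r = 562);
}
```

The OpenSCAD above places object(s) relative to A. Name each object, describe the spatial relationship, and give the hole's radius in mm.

The subtracted cylinder has r = 562 mm.

A is a house frame. The house frame has a circular hole through its front wall. The hole's radius is 562 mm.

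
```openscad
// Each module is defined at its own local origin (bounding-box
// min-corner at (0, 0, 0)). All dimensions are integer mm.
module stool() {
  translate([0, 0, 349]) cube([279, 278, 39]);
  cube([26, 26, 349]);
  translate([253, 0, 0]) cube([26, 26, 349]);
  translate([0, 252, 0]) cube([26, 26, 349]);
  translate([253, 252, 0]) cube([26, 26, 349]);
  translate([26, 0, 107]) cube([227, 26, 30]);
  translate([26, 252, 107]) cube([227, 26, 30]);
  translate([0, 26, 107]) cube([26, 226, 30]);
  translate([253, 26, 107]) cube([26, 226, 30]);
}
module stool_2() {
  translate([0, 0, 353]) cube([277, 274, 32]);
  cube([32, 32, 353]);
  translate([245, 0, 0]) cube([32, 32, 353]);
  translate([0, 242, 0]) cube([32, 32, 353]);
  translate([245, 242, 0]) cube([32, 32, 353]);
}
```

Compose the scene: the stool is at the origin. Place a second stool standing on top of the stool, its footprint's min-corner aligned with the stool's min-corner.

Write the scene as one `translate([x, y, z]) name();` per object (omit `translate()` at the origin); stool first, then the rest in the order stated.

stool();
translate([0, 0, 388]) stool_2();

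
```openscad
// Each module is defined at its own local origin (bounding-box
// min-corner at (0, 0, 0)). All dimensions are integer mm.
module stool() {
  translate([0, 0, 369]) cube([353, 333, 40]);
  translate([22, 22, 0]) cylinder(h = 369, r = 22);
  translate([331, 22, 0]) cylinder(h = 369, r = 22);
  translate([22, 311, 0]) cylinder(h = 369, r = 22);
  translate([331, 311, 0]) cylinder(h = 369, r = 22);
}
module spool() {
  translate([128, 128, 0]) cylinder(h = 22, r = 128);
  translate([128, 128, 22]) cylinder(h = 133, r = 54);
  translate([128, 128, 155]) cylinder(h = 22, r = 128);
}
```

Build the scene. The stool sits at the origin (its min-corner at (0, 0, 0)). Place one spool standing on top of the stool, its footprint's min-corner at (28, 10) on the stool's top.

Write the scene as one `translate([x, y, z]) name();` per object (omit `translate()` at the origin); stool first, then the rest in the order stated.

stool();
translate([28, 10, 409]) spool();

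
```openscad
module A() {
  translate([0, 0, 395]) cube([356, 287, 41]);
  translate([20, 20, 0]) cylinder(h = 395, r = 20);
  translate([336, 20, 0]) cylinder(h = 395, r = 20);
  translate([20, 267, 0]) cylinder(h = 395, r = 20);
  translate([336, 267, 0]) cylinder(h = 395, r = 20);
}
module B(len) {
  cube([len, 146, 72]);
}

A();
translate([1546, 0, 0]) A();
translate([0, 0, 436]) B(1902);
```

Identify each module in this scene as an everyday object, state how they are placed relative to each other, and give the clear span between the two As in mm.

A is a stool. B is a beam. A beam spans the tops of two stools. The clear span between the two stools is 1190 mm.

Second stool starts at x = 1546; first ends at x = 356; clear span = 1546 − 356 = 1190 mm.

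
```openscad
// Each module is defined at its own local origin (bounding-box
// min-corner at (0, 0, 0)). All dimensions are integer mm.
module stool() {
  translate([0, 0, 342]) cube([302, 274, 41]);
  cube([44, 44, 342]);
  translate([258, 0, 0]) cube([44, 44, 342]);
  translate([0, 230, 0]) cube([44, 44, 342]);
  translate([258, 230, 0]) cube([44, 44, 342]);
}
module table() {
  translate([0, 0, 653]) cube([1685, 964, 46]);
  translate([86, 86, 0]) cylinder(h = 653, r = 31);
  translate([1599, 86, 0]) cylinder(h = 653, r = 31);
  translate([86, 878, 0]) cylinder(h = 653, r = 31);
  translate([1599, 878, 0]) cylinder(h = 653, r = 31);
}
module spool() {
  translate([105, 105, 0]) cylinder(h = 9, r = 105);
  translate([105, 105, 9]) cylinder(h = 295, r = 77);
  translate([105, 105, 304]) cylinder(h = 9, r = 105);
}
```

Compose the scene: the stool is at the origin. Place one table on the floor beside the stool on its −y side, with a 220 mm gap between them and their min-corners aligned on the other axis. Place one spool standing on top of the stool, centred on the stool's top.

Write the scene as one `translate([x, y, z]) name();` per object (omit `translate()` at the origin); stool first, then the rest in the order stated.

stool();
translate([0, -1184, 0]) table();
translate([46, 32, 383]) spool();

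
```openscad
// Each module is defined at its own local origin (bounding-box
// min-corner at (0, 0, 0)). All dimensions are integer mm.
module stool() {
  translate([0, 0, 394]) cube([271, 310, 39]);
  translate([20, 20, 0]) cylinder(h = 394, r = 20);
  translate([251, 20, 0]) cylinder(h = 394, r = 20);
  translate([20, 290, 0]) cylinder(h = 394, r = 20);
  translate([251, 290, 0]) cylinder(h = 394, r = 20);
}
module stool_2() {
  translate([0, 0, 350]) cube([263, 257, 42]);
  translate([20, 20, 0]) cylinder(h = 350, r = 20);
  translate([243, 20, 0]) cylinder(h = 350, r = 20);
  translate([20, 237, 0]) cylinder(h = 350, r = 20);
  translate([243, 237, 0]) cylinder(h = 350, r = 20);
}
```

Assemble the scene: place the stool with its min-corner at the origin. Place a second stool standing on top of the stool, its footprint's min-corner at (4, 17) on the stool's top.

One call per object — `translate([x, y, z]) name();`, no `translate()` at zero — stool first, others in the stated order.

stool();
translate([4, 17, 433]) stool_2();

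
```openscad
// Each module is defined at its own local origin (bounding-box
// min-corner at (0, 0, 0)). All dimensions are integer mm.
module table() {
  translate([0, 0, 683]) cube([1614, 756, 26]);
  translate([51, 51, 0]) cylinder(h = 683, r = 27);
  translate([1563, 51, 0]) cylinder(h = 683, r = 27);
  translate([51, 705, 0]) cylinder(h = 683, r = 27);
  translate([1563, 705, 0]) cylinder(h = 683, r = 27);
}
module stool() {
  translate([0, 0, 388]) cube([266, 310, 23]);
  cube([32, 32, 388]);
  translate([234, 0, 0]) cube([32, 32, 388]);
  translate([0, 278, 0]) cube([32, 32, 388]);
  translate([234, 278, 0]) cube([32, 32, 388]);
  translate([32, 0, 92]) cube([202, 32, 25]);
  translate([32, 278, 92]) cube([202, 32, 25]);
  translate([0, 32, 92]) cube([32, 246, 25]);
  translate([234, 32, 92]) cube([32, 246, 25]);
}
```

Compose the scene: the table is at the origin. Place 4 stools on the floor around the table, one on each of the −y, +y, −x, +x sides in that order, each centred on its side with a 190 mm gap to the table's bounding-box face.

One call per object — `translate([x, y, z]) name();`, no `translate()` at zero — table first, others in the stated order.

table();
translate([674, -500, 0]) stool();
translate([674, 946, 0]) stool();
translate([-456, 223, 0]) stool();
translate([1804, 223, 0]) stool();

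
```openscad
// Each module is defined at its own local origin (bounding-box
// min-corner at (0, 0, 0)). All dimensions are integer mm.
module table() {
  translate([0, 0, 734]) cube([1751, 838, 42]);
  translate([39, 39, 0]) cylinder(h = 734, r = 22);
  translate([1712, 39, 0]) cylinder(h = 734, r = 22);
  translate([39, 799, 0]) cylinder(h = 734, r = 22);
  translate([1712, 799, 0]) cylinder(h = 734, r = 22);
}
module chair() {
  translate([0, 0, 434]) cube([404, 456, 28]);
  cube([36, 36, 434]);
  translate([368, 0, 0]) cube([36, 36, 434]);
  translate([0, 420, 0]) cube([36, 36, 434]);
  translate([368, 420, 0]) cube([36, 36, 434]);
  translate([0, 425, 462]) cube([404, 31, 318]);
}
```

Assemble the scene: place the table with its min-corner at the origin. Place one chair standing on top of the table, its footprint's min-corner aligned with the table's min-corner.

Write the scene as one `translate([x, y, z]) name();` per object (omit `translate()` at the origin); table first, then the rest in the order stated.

table();
translate([0, 0, 776]) chair();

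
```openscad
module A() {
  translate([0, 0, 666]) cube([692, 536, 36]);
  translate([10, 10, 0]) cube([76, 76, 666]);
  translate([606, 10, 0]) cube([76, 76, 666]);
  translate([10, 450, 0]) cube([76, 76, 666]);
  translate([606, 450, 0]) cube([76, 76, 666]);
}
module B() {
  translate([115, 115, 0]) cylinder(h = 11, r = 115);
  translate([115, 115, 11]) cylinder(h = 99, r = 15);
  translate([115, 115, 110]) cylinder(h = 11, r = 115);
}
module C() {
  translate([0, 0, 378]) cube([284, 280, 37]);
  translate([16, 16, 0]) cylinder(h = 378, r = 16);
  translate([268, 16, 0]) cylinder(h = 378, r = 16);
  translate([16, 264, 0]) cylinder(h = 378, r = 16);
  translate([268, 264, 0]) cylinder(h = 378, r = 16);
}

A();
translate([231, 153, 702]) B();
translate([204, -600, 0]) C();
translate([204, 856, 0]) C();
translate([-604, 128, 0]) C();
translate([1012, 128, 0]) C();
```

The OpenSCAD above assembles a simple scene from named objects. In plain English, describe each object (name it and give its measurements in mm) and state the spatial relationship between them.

A is a table: top 692 mm (x) × 536 mm (y), 36 mm thick, upper face at z = 702 mm, on four 76×76 mm square legs, each inset 10 mm from the nearest pair of top edges, running from z = 0 to the bottom of the top.

B is a spool: two coaxial disc flanges of radius 115 mm and thickness 11 mm, joined by a core cylinder of radius 15 mm and height 99 mm. The lower flange rests on z = 0 and the three cylinders share a vertical axis.

C is a simple wooden stool: a rectangular seat 284 mm (x) by 280 mm (y), 37 mm thick, top face at z = 415 mm, on four round legs, each 32 mm in diameter. The legs rest on z = 0, each leg's axis is inset half a diameter from the nearest pair of seat edges (so the leg's bounding box is flush with the corner).

The spool is on top of the table, centred. Four stools sit around the table at the −y, +y, −x, +x sides.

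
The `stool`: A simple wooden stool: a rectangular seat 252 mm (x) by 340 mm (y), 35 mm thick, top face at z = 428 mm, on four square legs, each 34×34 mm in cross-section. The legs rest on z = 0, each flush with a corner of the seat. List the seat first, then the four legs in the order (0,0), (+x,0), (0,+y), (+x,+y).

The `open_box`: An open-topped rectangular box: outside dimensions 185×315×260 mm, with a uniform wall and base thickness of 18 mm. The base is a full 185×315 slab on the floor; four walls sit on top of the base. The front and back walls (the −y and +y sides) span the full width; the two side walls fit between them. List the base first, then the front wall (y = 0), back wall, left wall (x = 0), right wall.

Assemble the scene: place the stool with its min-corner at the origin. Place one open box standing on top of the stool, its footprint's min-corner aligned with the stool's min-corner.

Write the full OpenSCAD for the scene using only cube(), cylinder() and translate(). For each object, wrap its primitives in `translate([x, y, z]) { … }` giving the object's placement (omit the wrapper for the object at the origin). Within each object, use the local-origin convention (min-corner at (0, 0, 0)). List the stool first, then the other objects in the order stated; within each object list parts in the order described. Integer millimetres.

translate([0, 0, 393]) cube([252, 340, 35]);
cube([34, 34, 393]);
translate([218, 0, 0]) cube([34, 34, 393]);
translate([0, 306, 0]) cube([34, 34, 393]);
translate([218, 306, 0]) cube([34, 34, 393]);
translate([0, 0, 428]) {
  cube([185, 315, 18]);
  translate([0, 0, 18]) cube([185, 18, 242]);
  translate([0, 297, 18]) cube([185, 18, 242]);
  translate([0, 18, 18]) cube([18, 279, 242]);
  translate([167, 18, 18]) cube([18, 279, 242]);
}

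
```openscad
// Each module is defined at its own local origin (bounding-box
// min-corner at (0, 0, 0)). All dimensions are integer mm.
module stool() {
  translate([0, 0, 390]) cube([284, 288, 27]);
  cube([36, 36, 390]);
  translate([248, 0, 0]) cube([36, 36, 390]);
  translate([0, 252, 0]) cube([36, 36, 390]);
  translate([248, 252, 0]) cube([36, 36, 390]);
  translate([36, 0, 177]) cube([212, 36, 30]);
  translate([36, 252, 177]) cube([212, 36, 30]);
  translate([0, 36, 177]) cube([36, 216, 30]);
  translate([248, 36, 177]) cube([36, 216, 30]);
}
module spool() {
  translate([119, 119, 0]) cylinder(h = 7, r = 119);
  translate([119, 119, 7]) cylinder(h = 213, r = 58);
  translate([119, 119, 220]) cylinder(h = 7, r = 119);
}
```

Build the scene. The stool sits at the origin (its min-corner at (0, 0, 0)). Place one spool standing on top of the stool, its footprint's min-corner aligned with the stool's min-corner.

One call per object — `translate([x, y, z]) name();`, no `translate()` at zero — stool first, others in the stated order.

stool();
translate([0, 0, 417]) spool();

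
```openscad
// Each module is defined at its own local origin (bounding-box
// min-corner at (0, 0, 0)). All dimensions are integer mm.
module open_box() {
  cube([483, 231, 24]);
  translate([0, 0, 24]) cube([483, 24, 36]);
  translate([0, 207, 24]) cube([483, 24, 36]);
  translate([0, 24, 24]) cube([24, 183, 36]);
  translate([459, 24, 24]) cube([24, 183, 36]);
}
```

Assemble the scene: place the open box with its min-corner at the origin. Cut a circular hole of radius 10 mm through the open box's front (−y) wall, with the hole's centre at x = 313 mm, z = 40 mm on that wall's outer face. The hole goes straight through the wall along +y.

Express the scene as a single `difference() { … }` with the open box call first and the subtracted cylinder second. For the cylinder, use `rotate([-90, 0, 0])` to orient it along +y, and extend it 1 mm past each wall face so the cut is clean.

difference() {
  open_box();
  translate([313, -1, 40]) rotate([-90, 0, 0]) cylinder(h = 26, r = 10);
}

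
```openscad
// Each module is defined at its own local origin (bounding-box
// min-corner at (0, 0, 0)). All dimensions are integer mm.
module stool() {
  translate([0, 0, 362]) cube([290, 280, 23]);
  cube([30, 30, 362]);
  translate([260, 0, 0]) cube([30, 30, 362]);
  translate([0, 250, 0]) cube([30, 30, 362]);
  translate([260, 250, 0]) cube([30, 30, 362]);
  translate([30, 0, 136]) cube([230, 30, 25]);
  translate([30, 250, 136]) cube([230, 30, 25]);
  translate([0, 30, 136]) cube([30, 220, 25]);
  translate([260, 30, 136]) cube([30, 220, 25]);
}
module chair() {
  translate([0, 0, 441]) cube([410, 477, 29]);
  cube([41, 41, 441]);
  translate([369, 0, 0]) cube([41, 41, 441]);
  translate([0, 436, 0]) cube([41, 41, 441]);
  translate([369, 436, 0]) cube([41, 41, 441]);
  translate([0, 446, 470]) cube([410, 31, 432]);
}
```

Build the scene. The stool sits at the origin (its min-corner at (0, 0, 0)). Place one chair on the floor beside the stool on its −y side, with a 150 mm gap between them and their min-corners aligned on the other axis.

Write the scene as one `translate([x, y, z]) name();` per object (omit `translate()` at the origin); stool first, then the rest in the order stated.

stool();
translate([0, -627, 0]) chair();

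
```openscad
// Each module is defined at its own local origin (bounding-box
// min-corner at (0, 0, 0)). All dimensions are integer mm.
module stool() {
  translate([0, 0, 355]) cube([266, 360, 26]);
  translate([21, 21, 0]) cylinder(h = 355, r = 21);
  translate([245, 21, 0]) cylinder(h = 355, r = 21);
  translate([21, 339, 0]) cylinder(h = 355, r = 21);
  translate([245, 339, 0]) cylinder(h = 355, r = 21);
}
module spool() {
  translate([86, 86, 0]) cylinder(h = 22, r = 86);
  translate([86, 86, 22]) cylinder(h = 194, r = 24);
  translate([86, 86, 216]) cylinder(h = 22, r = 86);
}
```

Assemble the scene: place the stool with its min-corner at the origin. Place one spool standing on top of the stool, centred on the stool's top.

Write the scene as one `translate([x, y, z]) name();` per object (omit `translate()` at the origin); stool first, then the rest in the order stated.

stool();
translate([47, 94, 381]) spool();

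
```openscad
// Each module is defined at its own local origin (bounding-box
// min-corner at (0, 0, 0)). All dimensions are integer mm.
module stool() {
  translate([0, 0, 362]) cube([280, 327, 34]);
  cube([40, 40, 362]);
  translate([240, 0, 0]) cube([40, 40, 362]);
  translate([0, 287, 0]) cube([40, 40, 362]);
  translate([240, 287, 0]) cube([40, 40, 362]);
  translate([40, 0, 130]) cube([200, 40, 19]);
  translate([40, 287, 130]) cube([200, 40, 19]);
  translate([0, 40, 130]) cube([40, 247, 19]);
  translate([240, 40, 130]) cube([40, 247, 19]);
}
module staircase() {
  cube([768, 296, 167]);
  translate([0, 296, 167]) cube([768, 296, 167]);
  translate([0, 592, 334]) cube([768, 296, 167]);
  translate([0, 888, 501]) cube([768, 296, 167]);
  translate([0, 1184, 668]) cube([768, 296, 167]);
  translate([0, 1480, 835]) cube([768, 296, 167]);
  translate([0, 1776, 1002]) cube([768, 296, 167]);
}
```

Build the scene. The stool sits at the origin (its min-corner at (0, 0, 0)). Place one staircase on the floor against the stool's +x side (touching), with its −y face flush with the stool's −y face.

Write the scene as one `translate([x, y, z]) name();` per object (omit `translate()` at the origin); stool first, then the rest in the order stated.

stool();
translate([280, 0, 0]) staircase();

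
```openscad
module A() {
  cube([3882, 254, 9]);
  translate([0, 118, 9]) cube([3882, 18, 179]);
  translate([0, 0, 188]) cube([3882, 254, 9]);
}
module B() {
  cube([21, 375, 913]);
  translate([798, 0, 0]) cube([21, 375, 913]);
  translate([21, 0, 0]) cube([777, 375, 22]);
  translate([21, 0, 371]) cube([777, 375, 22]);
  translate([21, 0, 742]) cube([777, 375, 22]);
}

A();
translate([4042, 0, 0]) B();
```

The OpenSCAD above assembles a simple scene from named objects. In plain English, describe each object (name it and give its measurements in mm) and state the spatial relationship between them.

A is an I-beam lying along x, 3882 mm long. Overall section height 197 mm. Two flanges 254 mm wide (y) and 9 mm thick, one on the floor and one at the top; a web 18 mm thick runs between them, centred on the flange width.

B is an open bookshelf. Two side panels, each 21 mm thick, 375 mm deep and 913 mm tall, stand 819 mm apart (outside-to-outside). Between them sit 3 shelves, each 22 mm thick and 375 mm deep, spanning the full gap between the sides. The bottom shelf rests on the floor (its underside at z = 0) and the clear gap between one shelf's top and the next shelf's underside is 349 mm.

The bookshelf is on the floor beside the I-beam on its +x side.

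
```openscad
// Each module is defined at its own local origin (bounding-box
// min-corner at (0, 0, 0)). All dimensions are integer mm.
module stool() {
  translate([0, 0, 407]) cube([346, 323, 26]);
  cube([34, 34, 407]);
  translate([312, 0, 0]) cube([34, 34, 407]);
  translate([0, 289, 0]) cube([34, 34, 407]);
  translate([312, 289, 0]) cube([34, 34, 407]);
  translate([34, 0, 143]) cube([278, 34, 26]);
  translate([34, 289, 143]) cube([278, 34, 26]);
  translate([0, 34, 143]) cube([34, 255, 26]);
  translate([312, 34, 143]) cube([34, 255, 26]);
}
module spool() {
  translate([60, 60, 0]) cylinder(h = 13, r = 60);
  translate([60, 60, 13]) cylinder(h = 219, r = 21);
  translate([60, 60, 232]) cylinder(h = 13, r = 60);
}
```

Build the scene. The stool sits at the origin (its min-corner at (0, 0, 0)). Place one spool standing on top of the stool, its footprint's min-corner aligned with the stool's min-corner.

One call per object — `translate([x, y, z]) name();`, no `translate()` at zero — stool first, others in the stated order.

stool();
translate([0, 0, 433]) spool();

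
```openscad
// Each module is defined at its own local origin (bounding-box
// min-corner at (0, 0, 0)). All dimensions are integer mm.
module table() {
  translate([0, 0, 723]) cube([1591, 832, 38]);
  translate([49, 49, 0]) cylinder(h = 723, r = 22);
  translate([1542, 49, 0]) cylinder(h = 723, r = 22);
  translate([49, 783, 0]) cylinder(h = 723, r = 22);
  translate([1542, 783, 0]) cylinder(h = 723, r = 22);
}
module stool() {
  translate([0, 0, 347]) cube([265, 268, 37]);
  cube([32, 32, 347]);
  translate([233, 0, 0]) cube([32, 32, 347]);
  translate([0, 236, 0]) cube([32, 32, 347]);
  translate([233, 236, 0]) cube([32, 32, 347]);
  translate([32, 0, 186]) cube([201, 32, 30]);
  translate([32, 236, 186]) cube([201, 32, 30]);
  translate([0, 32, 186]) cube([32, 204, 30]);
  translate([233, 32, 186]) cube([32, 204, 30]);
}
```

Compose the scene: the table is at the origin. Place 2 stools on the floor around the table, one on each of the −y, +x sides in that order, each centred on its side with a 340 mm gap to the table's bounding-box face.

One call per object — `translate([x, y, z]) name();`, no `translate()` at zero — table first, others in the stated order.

table();
translate([663, -608, 0]) stool();
translate([1931, 282, 0]) stool();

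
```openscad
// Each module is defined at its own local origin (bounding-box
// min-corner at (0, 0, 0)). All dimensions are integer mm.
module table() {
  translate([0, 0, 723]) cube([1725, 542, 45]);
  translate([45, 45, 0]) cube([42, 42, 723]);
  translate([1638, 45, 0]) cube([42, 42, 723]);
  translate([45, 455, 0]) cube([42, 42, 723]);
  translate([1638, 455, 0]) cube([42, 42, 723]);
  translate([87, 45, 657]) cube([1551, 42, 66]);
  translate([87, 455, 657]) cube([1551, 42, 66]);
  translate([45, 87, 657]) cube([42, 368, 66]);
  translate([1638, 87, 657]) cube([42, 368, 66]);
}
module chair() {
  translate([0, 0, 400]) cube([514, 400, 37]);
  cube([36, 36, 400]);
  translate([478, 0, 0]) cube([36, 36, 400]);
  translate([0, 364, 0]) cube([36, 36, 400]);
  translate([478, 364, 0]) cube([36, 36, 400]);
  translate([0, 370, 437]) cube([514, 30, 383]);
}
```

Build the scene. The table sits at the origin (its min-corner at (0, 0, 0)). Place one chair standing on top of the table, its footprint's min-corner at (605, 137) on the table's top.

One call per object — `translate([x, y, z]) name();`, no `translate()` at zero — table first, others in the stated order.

table();
translate([605, 137, 768]) chair();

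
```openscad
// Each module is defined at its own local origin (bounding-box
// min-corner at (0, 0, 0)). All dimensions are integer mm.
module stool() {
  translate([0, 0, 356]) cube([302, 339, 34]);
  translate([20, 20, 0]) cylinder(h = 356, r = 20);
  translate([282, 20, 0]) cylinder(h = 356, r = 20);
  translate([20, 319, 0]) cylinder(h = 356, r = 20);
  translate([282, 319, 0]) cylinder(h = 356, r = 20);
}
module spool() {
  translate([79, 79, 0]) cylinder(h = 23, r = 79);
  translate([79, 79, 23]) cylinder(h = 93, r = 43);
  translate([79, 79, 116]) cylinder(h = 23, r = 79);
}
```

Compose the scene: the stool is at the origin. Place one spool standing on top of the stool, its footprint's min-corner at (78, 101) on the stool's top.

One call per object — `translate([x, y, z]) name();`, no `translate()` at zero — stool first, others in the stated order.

stool();
translate([78, 101, 390]) spool();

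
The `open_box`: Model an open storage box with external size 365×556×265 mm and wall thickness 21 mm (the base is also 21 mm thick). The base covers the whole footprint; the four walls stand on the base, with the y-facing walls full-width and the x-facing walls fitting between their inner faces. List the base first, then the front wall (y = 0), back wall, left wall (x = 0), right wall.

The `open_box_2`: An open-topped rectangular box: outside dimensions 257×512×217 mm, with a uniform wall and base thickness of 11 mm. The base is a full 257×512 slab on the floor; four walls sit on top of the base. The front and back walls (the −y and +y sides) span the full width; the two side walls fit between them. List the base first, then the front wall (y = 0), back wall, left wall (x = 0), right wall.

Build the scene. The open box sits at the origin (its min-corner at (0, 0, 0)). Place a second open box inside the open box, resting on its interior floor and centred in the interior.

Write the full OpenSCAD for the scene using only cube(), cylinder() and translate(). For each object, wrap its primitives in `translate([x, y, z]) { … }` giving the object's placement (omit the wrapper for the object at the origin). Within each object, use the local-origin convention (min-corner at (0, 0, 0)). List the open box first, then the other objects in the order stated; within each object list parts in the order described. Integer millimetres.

cube([365, 556, 21]);
translate([0, 0, 21]) cube([365, 21, 244]);
translate([0, 535, 21]) cube([365, 21, 244]);
translate([0, 21, 21]) cube([21, 514, 244]);
translate([344, 21, 21]) cube([21, 514, 244]);
translate([54, 22, 21]) {
  cube([257, 512, 11]);
  translate([0, 0, 11]) cube([257, 11, 206]);
  translate([0, 501, 11]) cube([257, 11, 206]);
  translate([0, 11, 11]) cube([11, 490, 206]);
  translate([246, 11, 11]) cube([11, 490, 206]);
}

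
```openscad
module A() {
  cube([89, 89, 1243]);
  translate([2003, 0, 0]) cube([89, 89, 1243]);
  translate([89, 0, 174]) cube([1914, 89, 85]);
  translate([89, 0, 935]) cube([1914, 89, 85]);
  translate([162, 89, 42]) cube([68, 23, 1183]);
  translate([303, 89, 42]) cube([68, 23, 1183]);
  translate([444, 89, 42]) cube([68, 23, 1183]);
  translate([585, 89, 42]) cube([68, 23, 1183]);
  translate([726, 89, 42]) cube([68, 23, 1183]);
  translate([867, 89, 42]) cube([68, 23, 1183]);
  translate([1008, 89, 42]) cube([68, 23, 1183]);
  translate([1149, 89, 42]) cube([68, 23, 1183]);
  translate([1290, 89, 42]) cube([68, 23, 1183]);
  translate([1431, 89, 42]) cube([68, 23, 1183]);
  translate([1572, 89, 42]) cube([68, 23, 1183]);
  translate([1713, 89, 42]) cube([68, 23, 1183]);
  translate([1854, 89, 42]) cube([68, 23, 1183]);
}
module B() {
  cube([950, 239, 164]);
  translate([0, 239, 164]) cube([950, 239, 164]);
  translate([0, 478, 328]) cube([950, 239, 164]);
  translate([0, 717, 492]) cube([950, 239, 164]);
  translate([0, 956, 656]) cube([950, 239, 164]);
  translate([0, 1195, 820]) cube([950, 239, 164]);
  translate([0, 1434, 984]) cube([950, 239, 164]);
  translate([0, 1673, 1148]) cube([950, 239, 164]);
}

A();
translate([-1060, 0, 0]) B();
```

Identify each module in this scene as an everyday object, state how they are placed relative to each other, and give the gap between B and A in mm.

A is a fence section. B is a staircase. The staircase is on the floor beside the fence section on its −x side. The gap between the staircase and the fence section is 110 mm.

The staircase's nearest face is 110 mm from the fence section's −x face.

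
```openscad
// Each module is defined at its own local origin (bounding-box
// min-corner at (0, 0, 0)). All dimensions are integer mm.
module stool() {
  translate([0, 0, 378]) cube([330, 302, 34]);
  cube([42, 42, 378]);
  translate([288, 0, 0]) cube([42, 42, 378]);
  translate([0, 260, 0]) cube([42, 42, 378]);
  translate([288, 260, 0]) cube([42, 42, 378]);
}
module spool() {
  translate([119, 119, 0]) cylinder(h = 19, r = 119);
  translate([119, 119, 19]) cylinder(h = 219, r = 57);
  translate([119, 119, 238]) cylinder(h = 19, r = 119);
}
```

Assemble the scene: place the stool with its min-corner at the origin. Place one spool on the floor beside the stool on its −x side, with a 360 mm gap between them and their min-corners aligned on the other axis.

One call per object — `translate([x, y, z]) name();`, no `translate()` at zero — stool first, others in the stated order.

stool();
translate([-598, 0, 0]) spool();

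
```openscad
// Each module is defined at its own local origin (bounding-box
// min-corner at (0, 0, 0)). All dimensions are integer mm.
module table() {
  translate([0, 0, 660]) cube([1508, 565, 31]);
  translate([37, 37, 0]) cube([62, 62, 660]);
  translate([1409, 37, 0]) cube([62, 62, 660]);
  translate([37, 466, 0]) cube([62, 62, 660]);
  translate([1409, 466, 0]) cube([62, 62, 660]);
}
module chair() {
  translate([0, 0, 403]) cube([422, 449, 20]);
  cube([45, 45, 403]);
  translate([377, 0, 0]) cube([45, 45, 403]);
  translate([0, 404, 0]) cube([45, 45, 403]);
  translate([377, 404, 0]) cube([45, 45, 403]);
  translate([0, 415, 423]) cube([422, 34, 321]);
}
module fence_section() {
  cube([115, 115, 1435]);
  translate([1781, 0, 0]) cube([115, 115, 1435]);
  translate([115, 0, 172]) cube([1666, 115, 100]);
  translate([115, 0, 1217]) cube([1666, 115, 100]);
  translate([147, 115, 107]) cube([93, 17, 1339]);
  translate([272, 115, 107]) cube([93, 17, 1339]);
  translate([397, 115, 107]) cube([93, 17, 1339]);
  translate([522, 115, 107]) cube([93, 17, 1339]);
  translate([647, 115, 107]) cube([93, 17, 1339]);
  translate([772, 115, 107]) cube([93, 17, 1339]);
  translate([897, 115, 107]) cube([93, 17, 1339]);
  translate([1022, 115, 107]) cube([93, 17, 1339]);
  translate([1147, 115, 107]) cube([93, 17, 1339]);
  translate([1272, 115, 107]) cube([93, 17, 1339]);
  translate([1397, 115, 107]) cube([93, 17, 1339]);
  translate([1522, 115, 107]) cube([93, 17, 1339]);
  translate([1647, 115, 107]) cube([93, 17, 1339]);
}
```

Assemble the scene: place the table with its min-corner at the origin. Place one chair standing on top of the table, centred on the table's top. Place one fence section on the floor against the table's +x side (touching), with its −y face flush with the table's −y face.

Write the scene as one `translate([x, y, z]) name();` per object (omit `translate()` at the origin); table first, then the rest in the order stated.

table();
translate([543, 58, 691]) chair();
translate([1508, 0, 0]) fence_section();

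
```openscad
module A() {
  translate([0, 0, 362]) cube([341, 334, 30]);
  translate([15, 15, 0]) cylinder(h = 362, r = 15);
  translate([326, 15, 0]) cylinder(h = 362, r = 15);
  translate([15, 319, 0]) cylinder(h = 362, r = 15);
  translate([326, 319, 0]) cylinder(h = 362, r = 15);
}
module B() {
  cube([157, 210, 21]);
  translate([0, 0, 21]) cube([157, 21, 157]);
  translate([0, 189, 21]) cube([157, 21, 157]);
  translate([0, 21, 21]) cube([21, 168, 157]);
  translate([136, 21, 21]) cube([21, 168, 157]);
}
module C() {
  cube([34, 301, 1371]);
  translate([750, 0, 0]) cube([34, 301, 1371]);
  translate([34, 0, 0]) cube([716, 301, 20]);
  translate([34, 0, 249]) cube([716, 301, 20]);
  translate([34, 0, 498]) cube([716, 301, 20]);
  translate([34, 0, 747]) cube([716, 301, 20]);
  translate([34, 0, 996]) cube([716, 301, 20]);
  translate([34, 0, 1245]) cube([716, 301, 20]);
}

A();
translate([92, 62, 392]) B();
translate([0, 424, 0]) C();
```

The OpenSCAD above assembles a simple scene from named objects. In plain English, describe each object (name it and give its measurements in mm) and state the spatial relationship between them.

A is a four-legged stool. The seat is a 341×334×30 mm slab whose top surface is at z = 392 mm; four round legs, each 30 mm in diameter, run from the floor (z = 0) to the underside of the seat, each leg's axis is inset half a diameter from the nearest pair of seat edges (so the leg's bounding box is flush with the corner).

B is an open storage box with external size 157×210×178 mm and wall thickness 21 mm (the base is also 21 mm thick). The base covers the whole footprint; the four walls stand on the base, with the y-facing walls full-width and the x-facing walls fitting between their inner faces.

C is an open bookshelf. Two side panels, each 34 mm thick, 301 mm deep and 1371 mm tall, stand 784 mm apart (outside-to-outside). Between them sit 6 shelves, each 20 mm thick and 301 mm deep, spanning the full gap between the sides. The bottom shelf rests on the floor (its underside at z = 0) and the clear gap between one shelf's top and the next shelf's underside is 229 mm.

The open box is on top of the stool, centred. The bookshelf is on the floor beside the stool on its +y side.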